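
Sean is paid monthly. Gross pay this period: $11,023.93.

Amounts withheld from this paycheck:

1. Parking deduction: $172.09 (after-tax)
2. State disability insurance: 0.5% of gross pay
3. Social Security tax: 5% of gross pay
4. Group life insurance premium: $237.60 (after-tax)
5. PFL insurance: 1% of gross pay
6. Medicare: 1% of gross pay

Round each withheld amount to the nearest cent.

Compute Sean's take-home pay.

$9,787.44

Social Security tax: $11,023.93 × 0.05 = $551.20
PFL insurance: $11,023.93 × 0.01 = $110.24
Medicare: $11,023.93 × 0.01 = $110.24
State disability insurance: $11,023.93 × 0.005 = $55.12
Parking deduction: $172.09
Group life insurance premium: $237.60
Total deductions = $551.20 + $110.24 + $110.24 + $55.12 + $172.09 + $237.60 = $1,236.49
Net pay = $11,023.93 − $1,236.49 = $9,787.44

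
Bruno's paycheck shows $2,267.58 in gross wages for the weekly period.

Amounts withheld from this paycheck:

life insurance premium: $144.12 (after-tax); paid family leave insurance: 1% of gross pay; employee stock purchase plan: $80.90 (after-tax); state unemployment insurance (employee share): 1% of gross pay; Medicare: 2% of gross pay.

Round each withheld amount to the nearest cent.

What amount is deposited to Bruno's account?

$1,951.85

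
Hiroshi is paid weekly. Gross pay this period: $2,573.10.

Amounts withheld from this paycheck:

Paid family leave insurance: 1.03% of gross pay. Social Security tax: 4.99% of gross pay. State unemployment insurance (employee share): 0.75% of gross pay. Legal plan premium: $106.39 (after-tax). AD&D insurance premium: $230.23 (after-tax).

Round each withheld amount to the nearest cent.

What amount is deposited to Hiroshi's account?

Social Security tax: $2,573.10 × 0.0499 = $128.40
State unemployment insurance (employee share): $2,573.10 × 0.0075 = $19.30
Paid family leave insurance: $2,573.10 × 0.0103 = $26.50
Legal plan premium: $106.39
AD&D insurance premium: $230.23
Total deductions = $128.40 + $19.30 + $26.50 + $106.39 + $230.23 = $510.82
Net pay = $2,573.10 − $510.82 = $2,062.28

$2,062.28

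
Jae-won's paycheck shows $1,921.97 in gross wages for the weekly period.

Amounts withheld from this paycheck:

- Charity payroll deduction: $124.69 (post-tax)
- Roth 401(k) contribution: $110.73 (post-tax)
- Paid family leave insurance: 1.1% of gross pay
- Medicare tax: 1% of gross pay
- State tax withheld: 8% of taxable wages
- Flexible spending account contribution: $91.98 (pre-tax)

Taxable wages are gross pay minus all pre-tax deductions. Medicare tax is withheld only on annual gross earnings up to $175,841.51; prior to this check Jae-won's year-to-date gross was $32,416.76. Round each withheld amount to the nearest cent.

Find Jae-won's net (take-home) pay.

Flexible spending account contribution: $91.98
Taxable wages = $1,921.97 − $91.98 = $1,829.99
State tax withheld: $1,829.99 × 0.08 = $146.40
Medicare tax: cap not yet reached, full $1,921.97 is subject → $1,921.97 × 0.01 = $19.22
Paid family leave insurance: $1,921.97 × 0.011 = $21.14
Roth 401(k) contribution: $110.73
Charity payroll deduction: $124.69
Total deductions = $91.98 + $146.40 + $19.22 + $21.14 + $110.73 + $124.69 = $514.16
Net pay = $1,921.97 − $514.16 = $1,407.81

$1,407.81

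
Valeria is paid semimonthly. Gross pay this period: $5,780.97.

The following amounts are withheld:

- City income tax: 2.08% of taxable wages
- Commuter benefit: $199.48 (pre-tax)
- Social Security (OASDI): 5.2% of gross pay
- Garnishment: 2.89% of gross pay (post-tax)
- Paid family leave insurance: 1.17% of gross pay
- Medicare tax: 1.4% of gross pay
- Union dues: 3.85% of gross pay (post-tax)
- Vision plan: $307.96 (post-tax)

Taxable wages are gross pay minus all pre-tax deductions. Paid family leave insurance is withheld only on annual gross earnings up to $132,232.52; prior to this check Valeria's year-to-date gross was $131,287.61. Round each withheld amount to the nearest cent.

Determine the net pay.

$4,375.20

Commuter benefit: $199.48
Taxable wages = $5,780.97 − $199.48 = $5,581.49
City income tax: $5,581.49 × 0.0208 = $116.09
Social Security (OASDI): $5,780.97 × 0.052 = $300.61
Medicare tax: $5,780.97 × 0.014 = $80.93
Paid family leave insurance: only $132,232.52 − $131,287.61 = $944.91 of this check is subject → $944.91 × 0.0117 = $11.06
Vision plan: $307.96
Garnishment: $5,780.97 × 0.0289 = $167.07
Union dues: $5,780.97 × 0.0385 = $222.57
Total deductions = $199.48 + $116.09 + $300.61 + $80.93 + $11.06 + $307.96 + $167.07 + $222.57 = $1,405.77
Net pay = $5,780.97 − $1,405.77 = $4,375.20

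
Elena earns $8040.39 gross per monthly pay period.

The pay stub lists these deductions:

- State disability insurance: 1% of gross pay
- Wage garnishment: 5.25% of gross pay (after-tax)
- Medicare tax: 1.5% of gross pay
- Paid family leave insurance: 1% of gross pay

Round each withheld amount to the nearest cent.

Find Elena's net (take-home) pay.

Medicare tax: $8040.39 × 0.015 = $120.61
State disability insurance: $8040.39 × 0.01 = $80.40
Paid family leave insurance: $8040.39 × 0.01 = $80.40
Wage garnishment: $8040.39 × 0.0525 = $422.12
Total deductions = $120.61 + $80.40 + $80.40 + $422.12 = $703.53
Net pay = $8040.39 − $703.53 = $7336.86

$7336.86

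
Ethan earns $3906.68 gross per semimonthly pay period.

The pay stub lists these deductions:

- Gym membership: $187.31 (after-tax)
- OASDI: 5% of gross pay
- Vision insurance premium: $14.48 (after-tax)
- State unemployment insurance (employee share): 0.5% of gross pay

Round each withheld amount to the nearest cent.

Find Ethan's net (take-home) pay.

$3490.03

State unemployment insurance (employee share): $3906.68 × 0.005 = $19.53
OASDI: $3906.68 × 0.05 = $195.33
Gym membership: $187.31
Vision insurance premium: $14.48
Total deductions = $19.53 + $195.33 + $187.31 + $14.48 = $416.65
Net pay = $3906.68 − $416.65 = $3490.03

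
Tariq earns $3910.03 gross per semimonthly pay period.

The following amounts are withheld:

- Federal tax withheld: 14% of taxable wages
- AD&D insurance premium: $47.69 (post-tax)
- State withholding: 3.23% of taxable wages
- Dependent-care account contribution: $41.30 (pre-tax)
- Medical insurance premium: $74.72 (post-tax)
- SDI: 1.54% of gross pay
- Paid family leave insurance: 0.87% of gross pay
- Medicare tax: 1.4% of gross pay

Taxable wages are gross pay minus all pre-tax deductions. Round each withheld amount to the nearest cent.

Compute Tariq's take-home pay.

$2930.77

Dependent-care account contribution: $41.30
Taxable wages = $3910.03 − $41.30 = $3868.73
State withholding: $3868.73 × 0.0323 = $124.96
Federal tax withheld: $3868.73 × 0.14 = $541.62
Paid family leave insurance: $3910.03 × 0.0087 = $34.02
Medicare tax: $3910.03 × 0.014 = $54.74
SDI: $3910.03 × 0.0154 = $60.21
Medical insurance premium: $74.72
AD&D insurance premium: $47.69
Total deductions = $41.30 + $124.96 + $541.62 + $34.02 + $54.74 + $60.21 + $74.72 + $47.69 = $979.26
Net pay = $3910.03 − $979.26 = $2930.77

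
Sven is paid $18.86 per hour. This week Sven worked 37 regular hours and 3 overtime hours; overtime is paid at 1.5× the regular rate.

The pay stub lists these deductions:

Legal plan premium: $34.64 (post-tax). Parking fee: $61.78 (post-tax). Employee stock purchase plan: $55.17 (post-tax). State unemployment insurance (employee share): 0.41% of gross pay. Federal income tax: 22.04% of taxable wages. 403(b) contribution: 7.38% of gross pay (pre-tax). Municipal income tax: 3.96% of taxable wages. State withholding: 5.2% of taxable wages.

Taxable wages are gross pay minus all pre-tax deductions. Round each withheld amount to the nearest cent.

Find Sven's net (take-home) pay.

Regular pay: 37 × $18.86 = $697.82
Overtime pay: 3 × $18.86 × 1.5 = $84.87
Gross pay = $697.82 + $84.87 = $782.69
403(b) contribution: $782.69 × 0.0738 = $57.76
Taxable wages = $782.69 − $57.76 = $724.93
Federal income tax: $724.93 × 0.2204 = $159.77
State withholding: $724.93 × 0.052 = $37.70
Municipal income tax: $724.93 × 0.0396 = $28.71
State unemployment insurance (employee share): $782.69 × 0.0041 = $3.21
Employee stock purchase plan: $55.17
Legal plan premium: $34.64
Parking fee: $61.78
Total deductions = $57.76 + $159.77 + $37.70 + $28.71 + $3.21 + $55.17 + $34.64 + $61.78 = $438.74
Net pay = $782.69 − $438.74 = $343.95

$343.95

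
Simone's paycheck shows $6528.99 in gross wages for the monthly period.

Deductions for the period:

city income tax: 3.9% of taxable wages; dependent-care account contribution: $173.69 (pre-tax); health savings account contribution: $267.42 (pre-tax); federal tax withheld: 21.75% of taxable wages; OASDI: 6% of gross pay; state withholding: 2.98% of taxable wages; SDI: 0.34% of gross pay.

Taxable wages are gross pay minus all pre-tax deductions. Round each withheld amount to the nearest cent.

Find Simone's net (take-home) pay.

Dependent-care account contribution: $173.69
Health savings account contribution: $267.42
Pre-tax total = $173.69 + $267.42 = $441.11
Taxable wages = $6528.99 − $441.11 = $6087.88
State withholding: $6087.88 × 0.0298 = $181.42
City income tax: $6087.88 × 0.039 = $237.43
Federal tax withheld: $6087.88 × 0.2175 = $1324.11
OASDI: $6528.99 × 0.06 = $391.74
SDI: $6528.99 × 0.0034 = $22.20
Total deductions = $173.69 + $267.42 + $181.42 + $237.43 + $1324.11 + $391.74 + $22.20 = $2598.01
Net pay = $6528.99 − $2598.01 = $3930.98

$3930.98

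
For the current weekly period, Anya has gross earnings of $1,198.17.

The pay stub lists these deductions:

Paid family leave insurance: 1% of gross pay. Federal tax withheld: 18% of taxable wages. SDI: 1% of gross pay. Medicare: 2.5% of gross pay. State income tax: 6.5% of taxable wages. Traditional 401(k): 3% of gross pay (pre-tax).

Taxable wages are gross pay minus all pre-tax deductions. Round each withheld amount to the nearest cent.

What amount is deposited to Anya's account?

$823.57

Traditional 401(k): $1,198.17 × 0.03 = $35.95
Taxable wages = $1,198.17 − $35.95 = $1,162.22
State income tax: $1,162.22 × 0.065 = $75.54
Federal tax withheld: $1,162.22 × 0.18 = $209.20
SDI: $1,198.17 × 0.01 = $11.98
Paid family leave insurance: $1,198.17 × 0.01 = $11.98
Medicare: $1,198.17 × 0.025 = $29.95
Total deductions = $35.95 + $75.54 + $209.20 + $11.98 + $11.98 + $29.95 = $374.60
Net pay = $1,198.17 − $374.60 = $823.57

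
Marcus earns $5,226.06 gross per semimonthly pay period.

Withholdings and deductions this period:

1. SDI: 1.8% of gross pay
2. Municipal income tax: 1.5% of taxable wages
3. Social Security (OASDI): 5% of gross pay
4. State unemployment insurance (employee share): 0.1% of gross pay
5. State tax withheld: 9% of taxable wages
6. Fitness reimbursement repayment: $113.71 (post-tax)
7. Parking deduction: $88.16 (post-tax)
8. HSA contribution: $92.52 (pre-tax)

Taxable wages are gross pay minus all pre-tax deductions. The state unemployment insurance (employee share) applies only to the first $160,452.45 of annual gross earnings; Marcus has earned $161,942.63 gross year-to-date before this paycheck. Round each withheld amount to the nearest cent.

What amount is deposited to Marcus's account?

$4,037.28

HSA contribution: $92.52
Taxable wages = $5,226.06 − $92.52 = $5,133.54
State tax withheld: $5,133.54 × 0.09 = $462.02
Municipal income tax: $5,133.54 × 0.015 = $77.00
SDI: $5,226.06 × 0.018 = $94.07
State unemployment insurance (employee share): annual cap $160,452.45 already reached (YTD $161,942.63), so $0.00
Social Security (OASDI): $5,226.06 × 0.05 = $261.30
Fitness reimbursement repayment: $113.71
Parking deduction: $88.16
Total deductions = $92.52 + $462.02 + $77.00 + $94.07 + $0.00 + $261.30 + $113.71 + $88.16 = $1,188.78
Net pay = $5,226.06 − $1,188.78 = $4,037.28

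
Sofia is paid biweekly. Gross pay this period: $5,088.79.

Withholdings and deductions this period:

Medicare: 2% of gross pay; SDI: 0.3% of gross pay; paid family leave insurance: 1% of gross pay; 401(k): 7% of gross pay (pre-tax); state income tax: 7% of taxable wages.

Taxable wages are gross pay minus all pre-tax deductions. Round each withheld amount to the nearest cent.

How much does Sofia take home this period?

401(k): $5,088.79 × 0.07 = $356.22
Taxable wages = $5,088.79 − $356.22 = $4,732.57
State income tax: $4,732.57 × 0.07 = $331.28
SDI: $5,088.79 × 0.003 = $15.27
Paid family leave insurance: $5,088.79 × 0.01 = $50.89
Medicare: $5,088.79 × 0.02 = $101.78
Total deductions = $356.22 + $331.28 + $15.27 + $50.89 + $101.78 = $855.44
Net pay = $5,088.79 − $855.44 = $4,233.35

$4,233.35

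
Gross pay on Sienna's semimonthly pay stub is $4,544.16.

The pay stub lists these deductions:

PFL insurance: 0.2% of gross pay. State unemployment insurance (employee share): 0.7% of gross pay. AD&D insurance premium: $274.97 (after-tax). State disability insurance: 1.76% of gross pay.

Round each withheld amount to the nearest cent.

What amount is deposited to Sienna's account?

$4,148.31

PFL insurance: $4,544.16 × 0.002 = $9.09
State disability insurance: $4,544.16 × 0.0176 = $79.98
State unemployment insurance (employee share): $4,544.16 × 0.007 = $31.81
AD&D insurance premium: $274.97
Total deductions = $9.09 + $79.98 + $31.81 + $274.97 = $395.85
Net pay = $4,544.16 − $395.85 = $4,148.31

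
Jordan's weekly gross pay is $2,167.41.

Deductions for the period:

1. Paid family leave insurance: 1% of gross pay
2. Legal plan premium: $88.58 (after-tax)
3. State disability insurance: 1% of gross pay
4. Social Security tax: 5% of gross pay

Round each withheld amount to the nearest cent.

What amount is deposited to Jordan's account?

$1,927.12

Social Security tax: $2,167.41 × 0.05 = $108.37
State disability insurance: $2,167.41 × 0.01 = $21.67
Paid family leave insurance: $2,167.41 × 0.01 = $21.67
Legal plan premium: $88.58
Total deductions = $108.37 + $21.67 + $21.67 + $88.58 = $240.29
Net pay = $2,167.41 − $240.29 = $1,927.12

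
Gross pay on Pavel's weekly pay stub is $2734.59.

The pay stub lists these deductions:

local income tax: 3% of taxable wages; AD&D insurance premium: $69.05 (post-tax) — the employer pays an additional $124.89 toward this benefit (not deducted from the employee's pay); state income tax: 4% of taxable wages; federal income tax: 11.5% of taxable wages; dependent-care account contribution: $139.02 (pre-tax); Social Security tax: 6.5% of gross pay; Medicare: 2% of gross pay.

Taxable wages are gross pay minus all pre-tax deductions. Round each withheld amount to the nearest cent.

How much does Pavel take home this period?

Dependent-care account contribution: $139.02
Taxable wages = $2734.59 − $139.02 = $2595.57
State income tax: $2595.57 × 0.04 = $103.82
Local income tax: $2595.57 × 0.03 = $77.87
Federal income tax: $2595.57 × 0.115 = $298.49
Medicare: $2734.59 × 0.02 = $54.69
Social Security tax: $2734.59 × 0.065 = $177.75
AD&D insurance premium: $69.05
(Employer's $124.89 toward AD&D insurance premium is not withheld from the employee.)
Total deductions = $139.02 + $103.82 + $77.87 + $298.49 + $54.69 + $177.75 + $69.05 = $920.69
Net pay = $2734.59 − $920.69 = $1813.90

$1813.90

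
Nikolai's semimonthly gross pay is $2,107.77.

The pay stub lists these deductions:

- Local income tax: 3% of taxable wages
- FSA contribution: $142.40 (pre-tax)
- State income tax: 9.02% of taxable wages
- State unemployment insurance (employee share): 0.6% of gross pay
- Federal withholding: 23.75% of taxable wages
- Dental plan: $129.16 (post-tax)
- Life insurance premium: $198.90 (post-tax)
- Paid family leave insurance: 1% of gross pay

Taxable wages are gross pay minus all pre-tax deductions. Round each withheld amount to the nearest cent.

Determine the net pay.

FSA contribution: $142.40
Taxable wages = $2,107.77 − $142.40 = $1,965.37
Federal withholding: $1,965.37 × 0.2375 = $466.78
Local income tax: $1,965.37 × 0.03 = $58.96
State income tax: $1,965.37 × 0.0902 = $177.28
State unemployment insurance (employee share): $2,107.77 × 0.006 = $12.65
Paid family leave insurance: $2,107.77 × 0.01 = $21.08
Life insurance premium: $198.90
Dental plan: $129.16
Total deductions = $142.40 + $466.78 + $58.96 + $177.28 + $12.65 + $21.08 + $198.90 + $129.16 = $1,207.21
Net pay = $2,107.77 − $1,207.21 = $900.56

$900.56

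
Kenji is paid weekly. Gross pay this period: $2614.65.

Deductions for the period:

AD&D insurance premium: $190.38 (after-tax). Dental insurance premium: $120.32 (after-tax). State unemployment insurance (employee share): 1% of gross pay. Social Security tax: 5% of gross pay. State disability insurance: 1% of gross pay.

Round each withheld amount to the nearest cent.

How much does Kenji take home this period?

State disability insurance: $2614.65 × 0.01 = $26.15
State unemployment insurance (employee share): $2614.65 × 0.01 = $26.15
Social Security tax: $2614.65 × 0.05 = $130.73
Dental insurance premium: $120.32
AD&D insurance premium: $190.38
Total deductions = $26.15 + $26.15 + $130.73 + $120.32 + $190.38 = $493.73
Net pay = $2614.65 − $493.73 = $2120.92

$2120.92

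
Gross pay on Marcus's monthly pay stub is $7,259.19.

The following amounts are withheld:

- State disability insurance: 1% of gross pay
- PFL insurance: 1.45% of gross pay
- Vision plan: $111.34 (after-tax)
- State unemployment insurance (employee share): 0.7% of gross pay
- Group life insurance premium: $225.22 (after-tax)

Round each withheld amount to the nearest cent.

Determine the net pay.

$6,693.97

PFL insurance: $7,259.19 × 0.0145 = $105.26
State unemployment insurance (employee share): $7,259.19 × 0.007 = $50.81
State disability insurance: $7,259.19 × 0.01 = $72.59
Vision plan: $111.34
Group life insurance premium: $225.22
Total deductions = $105.26 + $50.81 + $72.59 + $111.34 + $225.22 = $565.22
Net pay = $7,259.19 − $565.22 = $6,693.97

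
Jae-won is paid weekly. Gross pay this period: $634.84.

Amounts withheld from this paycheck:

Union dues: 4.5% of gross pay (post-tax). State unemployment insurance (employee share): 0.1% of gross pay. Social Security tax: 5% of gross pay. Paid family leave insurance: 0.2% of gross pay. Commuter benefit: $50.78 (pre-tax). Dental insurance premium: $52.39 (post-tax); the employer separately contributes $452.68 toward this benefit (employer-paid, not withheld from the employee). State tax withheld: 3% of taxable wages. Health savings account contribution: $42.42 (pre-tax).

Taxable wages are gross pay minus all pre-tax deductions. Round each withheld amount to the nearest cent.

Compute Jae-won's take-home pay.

$410.79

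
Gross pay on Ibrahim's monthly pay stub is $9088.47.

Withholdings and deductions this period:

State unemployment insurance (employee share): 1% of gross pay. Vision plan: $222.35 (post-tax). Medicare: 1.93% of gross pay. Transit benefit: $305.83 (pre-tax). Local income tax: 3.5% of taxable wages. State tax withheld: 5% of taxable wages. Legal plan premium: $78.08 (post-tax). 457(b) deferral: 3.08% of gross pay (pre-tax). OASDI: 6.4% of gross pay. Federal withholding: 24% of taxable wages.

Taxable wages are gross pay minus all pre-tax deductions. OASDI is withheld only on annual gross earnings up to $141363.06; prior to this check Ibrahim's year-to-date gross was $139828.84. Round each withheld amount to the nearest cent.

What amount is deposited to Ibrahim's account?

$5074.42

457(b) deferral: $9088.47 × 0.0308 = $279.92
Transit benefit: $305.83
Pre-tax total = $279.92 + $305.83 = $585.75
Taxable wages = $9088.47 − $585.75 = $8502.72
Local income tax: $8502.72 × 0.035 = $297.60
State tax withheld: $8502.72 × 0.05 = $425.14
Federal withholding: $8502.72 × 0.24 = $2040.65
State unemployment insurance (employee share): $9088.47 × 0.01 = $90.88
OASDI: only $141363.06 − $139828.84 = $1534.22 of this check is subject → $1534.22 × 0.064 = $98.19
Medicare: $9088.47 × 0.0193 = $175.41
Legal plan premium: $78.08
Vision plan: $222.35
Total deductions = $279.92 + $305.83 + $297.60 + $425.14 + $2040.65 + $90.88 + $98.19 + $175.41 + $78.08 + $222.35 = $4014.05
Net pay = $9088.47 − $4014.05 = $5074.42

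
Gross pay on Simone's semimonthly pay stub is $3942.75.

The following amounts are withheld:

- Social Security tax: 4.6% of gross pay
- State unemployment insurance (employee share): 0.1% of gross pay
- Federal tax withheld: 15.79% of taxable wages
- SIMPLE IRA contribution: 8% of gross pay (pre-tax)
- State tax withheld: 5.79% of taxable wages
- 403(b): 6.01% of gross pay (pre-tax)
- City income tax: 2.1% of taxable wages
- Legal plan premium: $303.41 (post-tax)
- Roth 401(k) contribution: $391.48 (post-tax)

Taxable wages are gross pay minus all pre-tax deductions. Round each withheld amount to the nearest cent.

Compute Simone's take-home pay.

403(b): $3942.75 × 0.0601 = $236.96
SIMPLE IRA contribution: $3942.75 × 0.08 = $315.42
Pre-tax total = $236.96 + $315.42 = $552.38
Taxable wages = $3942.75 − $552.38 = $3390.37
Federal tax withheld: $3390.37 × 0.1579 = $535.34
City income tax: $3390.37 × 0.021 = $71.20
State tax withheld: $3390.37 × 0.0579 = $196.30
State unemployment insurance (employee share): $3942.75 × 0.001 = $3.94
Social Security tax: $3942.75 × 0.046 = $181.37
Roth 401(k) contribution: $391.48
Legal plan premium: $303.41
Total deductions = $236.96 + $315.42 + $535.34 + $71.20 + $196.30 + $3.94 + $181.37 + $391.48 + $303.41 = $2235.42
Net pay = $3942.75 − $2235.42 = $1707.33

$1707.33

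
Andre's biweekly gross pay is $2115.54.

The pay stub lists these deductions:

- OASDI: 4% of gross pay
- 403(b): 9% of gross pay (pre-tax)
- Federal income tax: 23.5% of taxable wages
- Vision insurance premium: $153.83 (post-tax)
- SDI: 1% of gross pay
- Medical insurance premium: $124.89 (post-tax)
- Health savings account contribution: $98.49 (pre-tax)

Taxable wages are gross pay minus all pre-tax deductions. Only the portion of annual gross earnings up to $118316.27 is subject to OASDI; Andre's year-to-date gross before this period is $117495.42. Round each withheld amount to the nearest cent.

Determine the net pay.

Health savings account contribution: $98.49
403(b): $2115.54 × 0.09 = $190.40
Pre-tax total = $98.49 + $190.40 = $288.89
Taxable wages = $2115.54 − $288.89 = $1826.65
Federal income tax: $1826.65 × 0.235 = $429.26
OASDI: only $118316.27 − $117495.42 = $820.85 of this check is subject → $820.85 × 0.04 = $32.83
SDI: $2115.54 × 0.01 = $21.16
Vision insurance premium: $153.83
Medical insurance premium: $124.89
Total deductions = $98.49 + $190.40 + $429.26 + $32.83 + $21.16 + $153.83 + $124.89 = $1050.86
Net pay = $2115.54 − $1050.86 = $1064.68

$1064.68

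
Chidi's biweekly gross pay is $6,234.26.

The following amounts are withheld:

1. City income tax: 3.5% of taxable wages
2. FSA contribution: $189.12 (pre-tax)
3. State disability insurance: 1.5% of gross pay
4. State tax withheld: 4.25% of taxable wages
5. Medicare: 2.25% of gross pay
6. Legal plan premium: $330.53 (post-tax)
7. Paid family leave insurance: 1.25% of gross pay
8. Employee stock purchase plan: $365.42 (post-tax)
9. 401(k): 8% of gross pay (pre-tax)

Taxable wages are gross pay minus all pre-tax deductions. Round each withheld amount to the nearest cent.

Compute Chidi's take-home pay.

FSA contribution: $189.12
401(k): $6,234.26 × 0.08 = $498.74
Pre-tax total = $189.12 + $498.74 = $687.86
Taxable wages = $6,234.26 − $687.86 = $5,546.40
State tax withheld: $5,546.40 × 0.0425 = $235.72
City income tax: $5,546.40 × 0.035 = $194.12
State disability insurance: $6,234.26 × 0.015 = $93.51
Paid family leave insurance: $6,234.26 × 0.0125 = $77.93
Medicare: $6,234.26 × 0.0225 = $140.27
Legal plan premium: $330.53
Employee stock purchase plan: $365.42
Total deductions = $189.12 + $498.74 + $235.72 + $194.12 + $93.51 + $77.93 + $140.27 + $330.53 + $365.42 = $2,125.36
Net pay = $6,234.26 − $2,125.36 = $4,108.90

$4,108.90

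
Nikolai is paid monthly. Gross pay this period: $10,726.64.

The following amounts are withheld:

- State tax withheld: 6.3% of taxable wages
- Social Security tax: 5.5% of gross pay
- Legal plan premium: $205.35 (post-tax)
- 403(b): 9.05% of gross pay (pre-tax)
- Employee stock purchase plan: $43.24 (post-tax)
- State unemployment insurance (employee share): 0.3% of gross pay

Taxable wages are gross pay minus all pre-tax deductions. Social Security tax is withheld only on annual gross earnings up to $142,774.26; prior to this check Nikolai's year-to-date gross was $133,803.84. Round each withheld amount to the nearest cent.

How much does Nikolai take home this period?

403(b): $10,726.64 × 0.0905 = $970.76
Taxable wages = $10,726.64 − $970.76 = $9,755.88
State tax withheld: $9,755.88 × 0.063 = $614.62
State unemployment insurance (employee share): $10,726.64 × 0.003 = $32.18
Social Security tax: only $142,774.26 − $133,803.84 = $8,970.42 of this check is subject → $8,970.42 × 0.055 = $493.37
Employee stock purchase plan: $43.24
Legal plan premium: $205.35
Total deductions = $970.76 + $614.62 + $32.18 + $493.37 + $43.24 + $205.35 = $2,359.52
Net pay = $10,726.64 − $2,359.52 = $8,367.12

$8,367.12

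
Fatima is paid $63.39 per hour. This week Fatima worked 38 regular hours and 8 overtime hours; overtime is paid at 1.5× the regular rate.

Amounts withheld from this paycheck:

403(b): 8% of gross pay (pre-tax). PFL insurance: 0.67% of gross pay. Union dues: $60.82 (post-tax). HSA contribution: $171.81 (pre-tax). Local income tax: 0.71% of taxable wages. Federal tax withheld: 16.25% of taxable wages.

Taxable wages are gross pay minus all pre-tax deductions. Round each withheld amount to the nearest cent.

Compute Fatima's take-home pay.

Regular pay: 38 × $63.39 = $2,408.82
Overtime pay: 8 × $63.39 × 1.5 = $760.68
Gross pay = $2,408.82 + $760.68 = $3,169.50
HSA contribution: $171.81
403(b): $3,169.50 × 0.08 = $253.56
Pre-tax total = $171.81 + $253.56 = $425.37
Taxable wages = $3,169.50 − $425.37 = $2,744.13
Local income tax: $2,744.13 × 0.0071 = $19.48
Federal tax withheld: $2,744.13 × 0.1625 = $445.92
PFL insurance: $3,169.50 × 0.0067 = $21.24
Union dues: $60.82
Total deductions = $171.81 + $253.56 + $19.48 + $445.92 + $21.24 + $60.82 = $972.83
Net pay = $3,169.50 − $972.83 = $2,196.67

$2,196.67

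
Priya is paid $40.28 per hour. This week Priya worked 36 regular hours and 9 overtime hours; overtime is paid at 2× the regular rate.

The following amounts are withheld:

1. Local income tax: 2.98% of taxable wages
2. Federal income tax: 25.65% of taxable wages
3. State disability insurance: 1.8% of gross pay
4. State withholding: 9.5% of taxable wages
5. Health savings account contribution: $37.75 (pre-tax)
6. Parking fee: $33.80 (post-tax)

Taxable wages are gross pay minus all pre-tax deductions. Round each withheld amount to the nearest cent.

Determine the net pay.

Regular pay: 36 × $40.28 = $1,450.08
Overtime pay: 9 × $40.28 × 2 = $725.04
Gross pay = $1,450.08 + $725.04 = $2,175.12
Health savings account contribution: $37.75
Taxable wages = $2,175.12 − $37.75 = $2,137.37
Federal income tax: $2,137.37 × 0.2565 = $548.24
State withholding: $2,137.37 × 0.095 = $203.05
Local income tax: $2,137.37 × 0.0298 = $63.69
State disability insurance: $2,175.12 × 0.018 = $39.15
Parking fee: $33.80
Total deductions = $37.75 + $548.24 + $203.05 + $63.69 + $39.15 + $33.80 = $925.68
Net pay = $2,175.12 − $925.68 = $1,249.44

$1,249.44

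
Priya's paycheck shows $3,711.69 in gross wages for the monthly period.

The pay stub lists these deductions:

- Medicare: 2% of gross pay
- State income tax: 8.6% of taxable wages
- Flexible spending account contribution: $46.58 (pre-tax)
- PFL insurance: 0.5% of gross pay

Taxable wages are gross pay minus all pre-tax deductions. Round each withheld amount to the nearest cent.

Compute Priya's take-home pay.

Flexible spending account contribution: $46.58
Taxable wages = $3,711.69 − $46.58 = $3,665.11
State income tax: $3,665.11 × 0.086 = $315.20
PFL insurance: $3,711.69 × 0.005 = $18.56
Medicare: $3,711.69 × 0.02 = $74.23
Total deductions = $46.58 + $315.20 + $18.56 + $74.23 = $454.57
Net pay = $3,711.69 − $454.57 = $3,257.12

$3,257.12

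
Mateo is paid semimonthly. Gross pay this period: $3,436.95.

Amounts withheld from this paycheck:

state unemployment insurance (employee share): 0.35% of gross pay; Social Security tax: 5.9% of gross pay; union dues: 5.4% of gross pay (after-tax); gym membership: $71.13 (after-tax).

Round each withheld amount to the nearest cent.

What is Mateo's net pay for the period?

$2,965.41

Social Security tax: $3,436.95 × 0.059 = $202.78
State unemployment insurance (employee share): $3,436.95 × 0.0035 = $12.03
Union dues: $3,436.95 × 0.054 = $185.60
Gym membership: $71.13
Total deductions = $202.78 + $12.03 + $185.60 + $71.13 = $471.54
Net pay = $3,436.95 − $471.54 = $2,965.41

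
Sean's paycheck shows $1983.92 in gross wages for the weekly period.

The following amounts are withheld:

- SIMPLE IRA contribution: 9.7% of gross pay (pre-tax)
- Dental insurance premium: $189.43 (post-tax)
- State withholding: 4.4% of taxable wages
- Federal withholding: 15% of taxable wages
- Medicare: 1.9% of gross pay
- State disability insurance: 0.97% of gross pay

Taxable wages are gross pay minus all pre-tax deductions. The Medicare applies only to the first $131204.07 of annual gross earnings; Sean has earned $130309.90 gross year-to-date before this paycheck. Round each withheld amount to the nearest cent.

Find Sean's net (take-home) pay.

$1218.27

SIMPLE IRA contribution: $1983.92 × 0.097 = $192.44
Taxable wages = $1983.92 − $192.44 = $1791.48
Federal withholding: $1791.48 × 0.15 = $268.72
State withholding: $1791.48 × 0.044 = $78.83
State disability insurance: $1983.92 × 0.0097 = $19.24
Medicare: only $131204.07 − $130309.90 = $894.17 of this check is subject → $894.17 × 0.019 = $16.99
Dental insurance premium: $189.43
Total deductions = $192.44 + $268.72 + $78.83 + $19.24 + $16.99 + $189.43 = $765.65
Net pay = $1983.92 − $765.65 = $1218.27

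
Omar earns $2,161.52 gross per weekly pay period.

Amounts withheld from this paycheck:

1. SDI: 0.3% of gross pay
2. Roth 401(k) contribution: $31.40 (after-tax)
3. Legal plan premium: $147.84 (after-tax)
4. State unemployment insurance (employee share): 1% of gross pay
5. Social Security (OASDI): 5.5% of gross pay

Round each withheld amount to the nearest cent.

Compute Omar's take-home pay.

Social Security (OASDI): $2,161.52 × 0.055 = $118.88
SDI: $2,161.52 × 0.003 = $6.48
State unemployment insurance (employee share): $2,161.52 × 0.01 = $21.62
Roth 401(k) contribution: $31.40
Legal plan premium: $147.84
Total deductions = $118.88 + $6.48 + $21.62 + $31.40 + $147.84 = $326.22
Net pay = $2,161.52 − $326.22 = $1,835.30

$1,835.30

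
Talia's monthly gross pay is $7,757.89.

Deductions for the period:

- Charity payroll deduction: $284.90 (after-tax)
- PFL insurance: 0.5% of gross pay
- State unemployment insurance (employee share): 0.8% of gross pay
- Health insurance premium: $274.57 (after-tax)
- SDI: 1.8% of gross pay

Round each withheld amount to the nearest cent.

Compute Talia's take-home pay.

$6,957.93

State unemployment insurance (employee share): $7,757.89 × 0.008 = $62.06
PFL insurance: $7,757.89 × 0.005 = $38.79
SDI: $7,757.89 × 0.018 = $139.64
Charity payroll deduction: $284.90
Health insurance premium: $274.57
Total deductions = $62.06 + $38.79 + $139.64 + $284.90 + $274.57 = $799.96
Net pay = $7,757.89 − $799.96 = $6,957.93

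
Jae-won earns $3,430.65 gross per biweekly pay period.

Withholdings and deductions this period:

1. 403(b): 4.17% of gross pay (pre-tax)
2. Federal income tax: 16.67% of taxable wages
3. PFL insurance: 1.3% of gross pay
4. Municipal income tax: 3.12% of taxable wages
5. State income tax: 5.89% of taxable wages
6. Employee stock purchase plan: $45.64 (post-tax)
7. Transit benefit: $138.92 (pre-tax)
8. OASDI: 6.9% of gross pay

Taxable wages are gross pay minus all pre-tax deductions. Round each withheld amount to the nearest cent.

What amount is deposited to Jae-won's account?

$2,013.14

Transit benefit: $138.92
403(b): $3,430.65 × 0.0417 = $143.06
Pre-tax total = $138.92 + $143.06 = $281.98
Taxable wages = $3,430.65 − $281.98 = $3,148.67
State income tax: $3,148.67 × 0.0589 = $185.46
Municipal income tax: $3,148.67 × 0.0312 = $98.24
Federal income tax: $3,148.67 × 0.1667 = $524.88
OASDI: $3,430.65 × 0.069 = $236.71
PFL insurance: $3,430.65 × 0.013 = $44.60
Employee stock purchase plan: $45.64
Total deductions = $138.92 + $143.06 + $185.46 + $98.24 + $524.88 + $236.71 + $44.60 + $45.64 = $1,417.51
Net pay = $3,430.65 − $1,417.51 = $2,013.14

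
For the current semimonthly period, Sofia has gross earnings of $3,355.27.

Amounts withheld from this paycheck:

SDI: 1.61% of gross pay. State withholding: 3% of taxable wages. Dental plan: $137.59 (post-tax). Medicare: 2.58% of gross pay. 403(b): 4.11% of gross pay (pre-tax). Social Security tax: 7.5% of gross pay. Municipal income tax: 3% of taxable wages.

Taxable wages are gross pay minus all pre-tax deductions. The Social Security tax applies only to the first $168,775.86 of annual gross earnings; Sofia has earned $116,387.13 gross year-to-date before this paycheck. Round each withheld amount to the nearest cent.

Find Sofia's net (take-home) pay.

$2,494.50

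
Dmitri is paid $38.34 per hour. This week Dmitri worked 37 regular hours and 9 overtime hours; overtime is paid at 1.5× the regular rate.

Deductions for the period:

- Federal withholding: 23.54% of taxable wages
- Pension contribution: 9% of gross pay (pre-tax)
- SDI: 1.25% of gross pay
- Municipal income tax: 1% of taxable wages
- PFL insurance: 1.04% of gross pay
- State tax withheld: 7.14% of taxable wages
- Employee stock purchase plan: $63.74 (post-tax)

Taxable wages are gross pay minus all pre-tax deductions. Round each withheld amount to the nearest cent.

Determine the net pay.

Regular pay: 37 × $38.34 = $1,418.58
Overtime pay: 9 × $38.34 × 1.5 = $517.59
Gross pay = $1,418.58 + $517.59 = $1,936.17
Pension contribution: $1,936.17 × 0.09 = $174.26
Taxable wages = $1,936.17 − $174.26 = $1,761.91
Municipal income tax: $1,761.91 × 0.01 = $17.62
Federal withholding: $1,761.91 × 0.2354 = $414.75
State tax withheld: $1,761.91 × 0.0714 = $125.80
PFL insurance: $1,936.17 × 0.0104 = $20.14
SDI: $1,936.17 × 0.0125 = $24.20
Employee stock purchase plan: $63.74
Total deductions = $174.26 + $17.62 + $414.75 + $125.80 + $20.14 + $24.20 + $63.74 = $840.51
Net pay = $1,936.17 − $840.51 = $1,095.66

$1,095.66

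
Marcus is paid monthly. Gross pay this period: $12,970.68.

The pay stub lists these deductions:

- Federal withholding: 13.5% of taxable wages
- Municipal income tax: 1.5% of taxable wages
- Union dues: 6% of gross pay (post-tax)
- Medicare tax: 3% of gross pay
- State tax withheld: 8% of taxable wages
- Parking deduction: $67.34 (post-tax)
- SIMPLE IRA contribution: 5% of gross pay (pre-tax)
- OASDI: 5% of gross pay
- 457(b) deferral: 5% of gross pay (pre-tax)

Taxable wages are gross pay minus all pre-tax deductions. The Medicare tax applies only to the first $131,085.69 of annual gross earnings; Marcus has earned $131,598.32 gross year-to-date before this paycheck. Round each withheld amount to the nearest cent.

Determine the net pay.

457(b) deferral: $12,970.68 × 0.05 = $648.53
SIMPLE IRA contribution: $12,970.68 × 0.05 = $648.53
Pre-tax total = $648.53 + $648.53 = $1,297.06
Taxable wages = $12,970.68 − $1,297.06 = $11,673.62
Federal withholding: $11,673.62 × 0.135 = $1,575.94
State tax withheld: $11,673.62 × 0.08 = $933.89
Municipal income tax: $11,673.62 × 0.015 = $175.10
Medicare tax: annual cap $131,085.69 already reached (YTD $131,598.32), so $0.00
OASDI: $12,970.68 × 0.05 = $648.53
Parking deduction: $67.34
Union dues: $12,970.68 × 0.06 = $778.24
Total deductions = $648.53 + $648.53 + $1,575.94 + $933.89 + $175.10 + $0.00 + $648.53 + $67.34 + $778.24 = $5,476.10
Net pay = $12,970.68 − $5,476.10 = $7,494.58

$7,494.58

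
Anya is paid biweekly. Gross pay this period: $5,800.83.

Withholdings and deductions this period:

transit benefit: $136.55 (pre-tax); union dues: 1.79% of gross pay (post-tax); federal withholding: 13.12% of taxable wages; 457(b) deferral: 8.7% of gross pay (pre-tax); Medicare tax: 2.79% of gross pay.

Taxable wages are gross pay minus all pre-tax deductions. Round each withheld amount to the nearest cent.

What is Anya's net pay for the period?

457(b) deferral: $5,800.83 × 0.087 = $504.67
Transit benefit: $136.55
Pre-tax total = $504.67 + $136.55 = $641.22
Taxable wages = $5,800.83 − $641.22 = $5,159.61
Federal withholding: $5,159.61 × 0.1312 = $676.94
Medicare tax: $5,800.83 × 0.0279 = $161.84
Union dues: $5,800.83 × 0.0179 = $103.83
Total deductions = $504.67 + $136.55 + $676.94 + $161.84 + $103.83 = $1,583.83
Net pay = $5,800.83 − $1,583.83 = $4,217.00

$4,217.00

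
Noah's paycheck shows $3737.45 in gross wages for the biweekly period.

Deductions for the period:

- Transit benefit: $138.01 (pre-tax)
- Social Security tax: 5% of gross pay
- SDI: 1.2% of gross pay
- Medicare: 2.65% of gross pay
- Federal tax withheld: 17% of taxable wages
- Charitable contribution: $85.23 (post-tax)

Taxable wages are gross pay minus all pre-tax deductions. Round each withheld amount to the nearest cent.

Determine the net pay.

$2571.55

Transit benefit: $138.01
Taxable wages = $3737.45 − $138.01 = $3599.44
Federal tax withheld: $3599.44 × 0.17 = $611.90
Medicare: $3737.45 × 0.0265 = $99.04
Social Security tax: $3737.45 × 0.05 = $186.87
SDI: $3737.45 × 0.012 = $44.85
Charitable contribution: $85.23
Total deductions = $138.01 + $611.90 + $99.04 + $186.87 + $44.85 + $85.23 = $1165.90
Net pay = $3737.45 − $1165.90 = $2571.55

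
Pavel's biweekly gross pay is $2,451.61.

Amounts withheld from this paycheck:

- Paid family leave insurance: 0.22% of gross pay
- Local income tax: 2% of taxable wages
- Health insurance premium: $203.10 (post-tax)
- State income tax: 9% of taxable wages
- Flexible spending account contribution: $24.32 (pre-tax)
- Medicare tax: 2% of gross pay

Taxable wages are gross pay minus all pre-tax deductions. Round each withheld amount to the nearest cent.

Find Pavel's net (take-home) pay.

$1,902.76

Flexible spending account contribution: $24.32
Taxable wages = $2,451.61 − $24.32 = $2,427.29
Local income tax: $2,427.29 × 0.02 = $48.55
State income tax: $2,427.29 × 0.09 = $218.46
Medicare tax: $2,451.61 × 0.02 = $49.03
Paid family leave insurance: $2,451.61 × 0.0022 = $5.39
Health insurance premium: $203.10
Total deductions = $24.32 + $48.55 + $218.46 + $49.03 + $5.39 + $203.10 = $548.85
Net pay = $2,451.61 − $548.85 = $1,902.76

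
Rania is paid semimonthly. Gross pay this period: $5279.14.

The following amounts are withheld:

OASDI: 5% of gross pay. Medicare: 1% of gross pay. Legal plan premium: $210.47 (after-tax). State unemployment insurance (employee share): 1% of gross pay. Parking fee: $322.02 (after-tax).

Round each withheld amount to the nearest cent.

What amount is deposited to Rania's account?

$4377.11

State unemployment insurance (employee share): $5279.14 × 0.01 = $52.79
OASDI: $5279.14 × 0.05 = $263.96
Medicare: $5279.14 × 0.01 = $52.79
Parking fee: $322.02
Legal plan premium: $210.47
Total deductions = $52.79 + $263.96 + $52.79 + $322.02 + $210.47 = $902.03
Net pay = $5279.14 − $902.03 = $4377.11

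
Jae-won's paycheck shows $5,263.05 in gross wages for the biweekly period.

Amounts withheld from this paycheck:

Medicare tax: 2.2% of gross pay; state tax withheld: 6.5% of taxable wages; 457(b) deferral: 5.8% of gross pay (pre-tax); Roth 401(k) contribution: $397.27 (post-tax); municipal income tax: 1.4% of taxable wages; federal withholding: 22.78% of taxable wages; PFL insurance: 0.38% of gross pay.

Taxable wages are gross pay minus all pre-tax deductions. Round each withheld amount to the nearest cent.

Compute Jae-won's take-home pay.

$2,903.68

457(b) deferral: $5,263.05 × 0.058 = $305.26
Taxable wages = $5,263.05 − $305.26 = $4,957.79
Federal withholding: $4,957.79 × 0.2278 = $1,129.38
State tax withheld: $4,957.79 × 0.065 = $322.26
Municipal income tax: $4,957.79 × 0.014 = $69.41
Medicare tax: $5,263.05 × 0.022 = $115.79
PFL insurance: $5,263.05 × 0.0038 = $20.00
Roth 401(k) contribution: $397.27
Total deductions = $305.26 + $1,129.38 + $322.26 + $69.41 + $115.79 + $20.00 + $397.27 = $2,359.37
Net pay = $5,263.05 − $2,359.37 = $2,903.68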